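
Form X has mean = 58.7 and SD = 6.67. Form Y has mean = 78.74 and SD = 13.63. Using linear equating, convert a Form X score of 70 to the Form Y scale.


slope = SD_Y / SD_X = 13.63 / 6.67 ~ 2.0435
intercept = mean_Y - slope * mean_X = 78.74 - (13.63 / 6.67) * 58.7 ~ -41.2122
Y = slope * X + intercept. To avoid rounding drift from the rounded slope/intercept, evaluate the equivalent form Y = mean_Y + SD_Y * (X - mean_X) / SD_X at full precision:
Y = 78.74 + 13.63 * (70 - 58.7) / 6.67
Y = 78.74 + 13.63 * 11.3 / 6.67
Y = 78.74 + 154.019 / 6.67
Y = 78.74 + 23.0913
Y = 101.8313

101.8313


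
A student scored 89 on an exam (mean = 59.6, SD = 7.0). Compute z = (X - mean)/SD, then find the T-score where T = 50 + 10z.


z = (X - mean) / SD = (89 - 59.6) / 7.0
z = 29.4 / 7.0
z = 4.2
T-score = T = 50 + 10z
Carry z at full precision (z = 29.4 / 7.0) into the conversion:
T-score = 50 + 10 * (29.4 / 7.0) = 50 + 294 / 7.0
T-score = 50 + 42.0
T-score = 92.0

92.0


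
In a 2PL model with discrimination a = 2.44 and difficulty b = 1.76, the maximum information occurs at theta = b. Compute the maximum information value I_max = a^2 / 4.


For 2PL, max info at theta = b = 1.76
I_max = a^2 / 4 = 2.44^2 / 4
= 5.9536 / 4
I_max = 1.4884

1.4884


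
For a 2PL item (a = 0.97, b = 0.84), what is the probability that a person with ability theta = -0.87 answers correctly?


a*(theta - b) = 0.97 * (-0.87 - 0.84) = -1.6587
exp(--1.6587) = 5.2525
P = 1 / (1 + 5.2525)
P = 0.1599

0.1599


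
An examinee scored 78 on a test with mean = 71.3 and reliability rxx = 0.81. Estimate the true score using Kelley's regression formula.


T_est = rxx * X + (1 - rxx) * mean
T_est = 0.81 * 78 + 0.19 * 71.3
T_est = 63.18 + 13.547
T_est = 76.727

76.727


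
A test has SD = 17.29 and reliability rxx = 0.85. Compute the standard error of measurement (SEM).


SEM = SD * sqrt(1 - rxx)
SEM = 17.29 * sqrt(1 - 0.85)
SEM = 17.29 * sqrt(0.15) = 17.29 * 0.387298
SEM = 6.6964

6.6964


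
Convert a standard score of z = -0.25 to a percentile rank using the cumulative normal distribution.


CDF(z) = 0.5 * (1 + erf(z/sqrt(2)))
erf(-0.1768) = -0.1974
CDF = 0.4013
Percentile rank = 0.4013 * 100 = 40.13

40.13


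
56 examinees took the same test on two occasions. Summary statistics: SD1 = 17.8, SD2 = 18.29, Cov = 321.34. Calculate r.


r = cov(X,Y) / (SD_X * SD_Y)
r = 321.34 / (17.8 * 18.29)
r = 321.34 / 325.562
r = 0.987

0.987


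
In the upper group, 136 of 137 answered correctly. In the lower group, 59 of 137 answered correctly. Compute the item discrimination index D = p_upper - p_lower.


p_upper = 136/137 = 0.9927
p_lower = 59/137 = 0.4307
D = 0.9927 - 0.4307 = 0.562

0.562


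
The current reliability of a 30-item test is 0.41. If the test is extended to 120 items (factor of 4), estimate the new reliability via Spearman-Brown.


r_new = (n * rxx) / (1 + (n-1) * rxx)
r_new = (4 * 0.41) / (1 + 3 * 0.41)
r_new = 1.64 / 2.23
r_new = 0.7354

0.7354


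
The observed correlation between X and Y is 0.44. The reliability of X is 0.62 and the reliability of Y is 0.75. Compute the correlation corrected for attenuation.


r_corrected = rxy / sqrt(rxx * ryy)
= 0.44 / sqrt(0.62 * 0.75)
= 0.44 / sqrt(0.465)
= 0.44 / 0.681909
r_corrected = 0.6452

0.6452


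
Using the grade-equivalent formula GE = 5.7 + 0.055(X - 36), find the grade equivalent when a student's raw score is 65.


raw - median = 65 - 36 = 29
slope * diff = 0.055 * 29 = 1.595
GE = 5.7 + 1.595
GE = 7.295

7.295


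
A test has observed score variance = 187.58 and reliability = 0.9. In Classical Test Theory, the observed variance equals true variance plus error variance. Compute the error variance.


var_true = rxx * var_obs = 0.9 * 187.58 = 168.822
var_error = var_obs - var_true
var_error = 187.58 - 168.822
var_error = 18.758

18.758


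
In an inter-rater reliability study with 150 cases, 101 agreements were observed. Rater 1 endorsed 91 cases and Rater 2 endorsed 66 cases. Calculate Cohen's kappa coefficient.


P_o = 101/150 = 0.673333
P_e = (91*66 + 59*84) / 22500 = 0.4872
kappa = (P_o - P_e) / (1 - P_e)
kappa = (0.673333 - 0.4872) / (1 - 0.4872)
kappa = 0.363

0.363


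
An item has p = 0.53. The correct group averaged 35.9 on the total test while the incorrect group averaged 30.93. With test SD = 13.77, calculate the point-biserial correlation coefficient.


q = 1 - p = 0.47
rpb = ((M1 - M0) / SD) * sqrt(p * q)
rpb = ((35.9 - 30.93) / 13.77) * sqrt(0.53 * 0.47)
rpb = 0.1801

0.1801


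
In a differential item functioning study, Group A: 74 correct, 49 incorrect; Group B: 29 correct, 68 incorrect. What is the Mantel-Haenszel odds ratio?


Odds_A = 74/49 = 1.5102
Odds_B = 29/68 = 0.4265
OR = Odds_A / Odds_B = 1.5102 / 0.4265
Exactly, OR = (74 * 68) / (49 * 29) = 5032 / 1421
OR = 3.5412

3.5412


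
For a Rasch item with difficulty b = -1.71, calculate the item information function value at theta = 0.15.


P = 1/(1+exp(-(0.15--1.71))) = 0.8653
I = P*(1-P) = 0.8653 * 0.1347
I = 0.1166

0.1166


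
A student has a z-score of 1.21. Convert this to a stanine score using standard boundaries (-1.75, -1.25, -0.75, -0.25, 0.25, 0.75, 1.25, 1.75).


Stanine boundaries: [-1.75, -1.25, -0.75, -0.25, 0.25, 0.75, 1.25, 1.75]
z = 1.21
Check each boundary:
  z >= -1.75 -> could be stanine 2
  z >= -1.25 -> could be stanine 3
  z >= -0.75 -> could be stanine 4
  z >= -0.25 -> could be stanine 5
  z >= 0.25 -> could be stanine 6
  z >= 0.75 -> could be stanine 7
  z < 1.25
  z < 1.75
Highest qualifying boundary gives stanine = 7

7


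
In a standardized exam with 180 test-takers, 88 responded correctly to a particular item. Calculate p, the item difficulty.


Item difficulty p = number correct / total examinees
p = 88 / 180
p = 0.4889

0.4889


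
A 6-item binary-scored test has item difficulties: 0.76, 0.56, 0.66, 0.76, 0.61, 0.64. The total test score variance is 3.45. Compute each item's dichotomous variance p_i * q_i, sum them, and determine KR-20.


For each item, compute p_i * q_i:
  Item 1: 0.76 * 0.24 = 0.1824
  Item 2: 0.56 * 0.44 = 0.2464
  Item 3: 0.66 * 0.34 = 0.2244
  Item 4: 0.76 * 0.24 = 0.1824
  Item 5: 0.61 * 0.39 = 0.2379
  Item 6: 0.64 * 0.36 = 0.2304
Sum(p_i * q_i) = 0.1824 + 0.2464 + 0.2244 + 0.1824 + 0.2379 + 0.2304 = 1.3039
KR-20 = (k/(k-1)) * (1 - Sum(p_i*q_i) / Var_total)
= (6/5) * (1 - 1.3039/3.45)
= 1.2 * 0.6221
KR-20 = 0.7465

0.7465


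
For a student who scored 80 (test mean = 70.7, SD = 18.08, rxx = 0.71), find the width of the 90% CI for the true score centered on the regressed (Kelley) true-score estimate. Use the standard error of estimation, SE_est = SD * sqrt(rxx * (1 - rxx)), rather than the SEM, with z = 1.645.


True score estimate = 0.71*80 + 0.29*70.7 = 77.303
SE_est = SD * sqrt(rxx * (1 - rxx)) = 18.08 * sqrt(0.71 * 0.29) = 18.08 * sqrt(0.2059) = 8.204018
CI = T_est +/- z * SE_est, so width = 2 * z * SE_est = 2 * 1.645 * 8.204018
Width = 26.9912

26.9912


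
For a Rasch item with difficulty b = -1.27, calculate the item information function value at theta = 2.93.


P = 1/(1+exp(-(2.93--1.27))) = 0.9852
I = P*(1-P) = 0.9852 * 0.0148
I = 0.0146

0.0146


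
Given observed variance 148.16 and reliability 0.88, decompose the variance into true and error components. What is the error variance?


var_true = rxx * var_obs = 0.88 * 148.16 = 130.3808
var_error = var_obs - var_true
var_error = 148.16 - 130.3808
var_error = 17.7792

17.7792


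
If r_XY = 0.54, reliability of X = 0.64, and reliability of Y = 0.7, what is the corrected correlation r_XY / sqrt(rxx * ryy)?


r_corrected = rxy / sqrt(rxx * ryy)
= 0.54 / sqrt(0.64 * 0.7)
= 0.54 / sqrt(0.448)
= 0.54 / 0.669328
r_corrected = 0.8068

0.8068


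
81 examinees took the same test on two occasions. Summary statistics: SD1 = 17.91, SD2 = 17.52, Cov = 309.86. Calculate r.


r = cov(X,Y) / (SD_X * SD_Y)
r = 309.86 / (17.91 * 17.52)
r = 309.86 / 313.7832
r = 0.9875

0.9875


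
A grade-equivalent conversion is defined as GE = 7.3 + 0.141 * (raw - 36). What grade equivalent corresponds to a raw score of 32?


raw - median = 32 - 36 = -4
slope * diff = 0.141 * -4 = -0.564
GE = 7.3 + -0.564
GE = 6.736

6.736


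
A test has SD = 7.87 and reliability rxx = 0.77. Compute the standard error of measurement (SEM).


SEM = SD * sqrt(1 - rxx)
SEM = 7.87 * sqrt(1 - 0.77)
SEM = 7.87 * sqrt(0.23) = 7.87 * 0.479583
SEM = 3.7743

3.7743


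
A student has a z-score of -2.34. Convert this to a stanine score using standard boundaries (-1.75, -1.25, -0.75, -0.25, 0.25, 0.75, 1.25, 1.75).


Stanine boundaries: [-1.75, -1.25, -0.75, -0.25, 0.25, 0.75, 1.25, 1.75]
z = -2.34
Check each boundary:
  z < -1.75
  z < -1.25
  z < -0.75
  z < -0.25
  z < 0.25
  z < 0.75
  z < 1.25
  z < 1.75
Highest qualifying boundary gives stanine = 1

1


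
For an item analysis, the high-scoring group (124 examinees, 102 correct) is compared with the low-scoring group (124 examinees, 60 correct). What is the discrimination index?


p_upper = 102/124 = 0.8226
p_lower = 60/124 = 0.4839
D = 0.8226 - 0.4839 = 0.3387

0.3387


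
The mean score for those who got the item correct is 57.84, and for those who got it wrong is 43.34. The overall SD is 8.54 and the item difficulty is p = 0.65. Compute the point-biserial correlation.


q = 1 - p = 0.35
rpb = ((M1 - M0) / SD) * sqrt(p * q)
rpb = ((57.84 - 43.34) / 8.54) * sqrt(0.65 * 0.35)
rpb = 0.8098

0.8098


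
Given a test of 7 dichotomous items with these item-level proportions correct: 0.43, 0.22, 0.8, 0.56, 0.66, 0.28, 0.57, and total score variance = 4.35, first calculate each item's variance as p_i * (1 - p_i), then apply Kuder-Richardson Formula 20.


For each item, compute p_i * q_i:
  Item 1: 0.43 * 0.57 = 0.2451
  Item 2: 0.22 * 0.78 = 0.1716
  Item 3: 0.8 * 0.2 = 0.16
  Item 4: 0.56 * 0.44 = 0.2464
  Item 5: 0.66 * 0.34 = 0.2244
  Item 6: 0.28 * 0.72 = 0.2016
  Item 7: 0.57 * 0.43 = 0.2451
Sum(p_i * q_i) = 0.2451 + 0.1716 + 0.16 + 0.2464 + 0.2244 + 0.2016 + 0.2451 = 1.4942
KR-20 = (k/(k-1)) * (1 - Sum(p_i*q_i) / Var_total)
= (7/6) * (1 - 1.4942/4.35)
= 1.1667 * 0.6565
KR-20 = 0.7659

0.7659


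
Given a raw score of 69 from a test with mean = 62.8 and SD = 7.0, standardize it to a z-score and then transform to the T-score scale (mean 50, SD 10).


z = (X - mean) / SD = (69 - 62.8) / 7.0
z = 6.2 / 7.0
z = 0.8857
T-score = T = 50 + 10z
Carry z at full precision (z = 6.2 / 7.0) into the conversion:
T-score = 50 + 10 * (6.2 / 7.0) = 50 + 62 / 7.0
T-score = 50 + 8.8571
T-score = 58.8571

58.8571


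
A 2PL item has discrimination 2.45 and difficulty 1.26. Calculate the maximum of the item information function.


For 2PL, max info at theta = b = 1.26
I_max = a^2 / 4 = 2.45^2 / 4
= 6.0025 / 4
I_max = 1.5006

1.5006


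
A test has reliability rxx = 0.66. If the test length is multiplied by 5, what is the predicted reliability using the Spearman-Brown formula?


r_new = (n * rxx) / (1 + (n-1) * rxx)
r_new = (5 * 0.66) / (1 + 4 * 0.66)
r_new = 3.3 / 3.64
r_new = 0.9066

0.9066


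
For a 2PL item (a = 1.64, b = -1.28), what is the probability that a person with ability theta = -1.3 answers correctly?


a*(theta - b) = 1.64 * (-1.3 - -1.28) = -0.0328
exp(--0.0328) = 1.0333
P = 1 / (1 + 1.0333)
P = 0.4918

0.4918


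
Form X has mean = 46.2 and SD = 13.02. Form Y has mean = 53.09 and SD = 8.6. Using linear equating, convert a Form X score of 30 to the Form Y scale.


slope = SD_Y / SD_X = 8.6 / 13.02 ~ 0.6605
intercept = mean_Y - slope * mean_X = 53.09 - (8.6 / 13.02) * 46.2 ~ 22.5739
Y = slope * X + intercept. To avoid rounding drift from the rounded slope/intercept, evaluate the equivalent form Y = mean_Y + SD_Y * (X - mean_X) / SD_X at full precision:
Y = 53.09 + 8.6 * (30 - 46.2) / 13.02
Y = 53.09 - 8.6 * 16.2 / 13.02
Y = 53.09 - 139.32 / 13.02
Y = 53.09 - 10.7005
Y = 42.3895

42.3895


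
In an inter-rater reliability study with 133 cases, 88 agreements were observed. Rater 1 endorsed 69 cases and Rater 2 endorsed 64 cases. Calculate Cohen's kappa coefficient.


P_o = 88/133 = 0.661654
P_e = (69*64 + 64*69) / 17689 = 0.499293
kappa = (P_o - P_e) / (1 - P_e)
kappa = (0.661654 - 0.499293) / (1 - 0.499293)
kappa = 0.3243

0.3243


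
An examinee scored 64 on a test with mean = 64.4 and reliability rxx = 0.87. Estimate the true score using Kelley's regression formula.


T_est = rxx * X + (1 - rxx) * mean
T_est = 0.87 * 64 + 0.13 * 64.4
T_est = 55.68 + 8.372
T_est = 64.052

64.052


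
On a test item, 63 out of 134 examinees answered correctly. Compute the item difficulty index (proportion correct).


Item difficulty p = number correct / total examinees
p = 63 / 134
p = 0.4701

0.4701


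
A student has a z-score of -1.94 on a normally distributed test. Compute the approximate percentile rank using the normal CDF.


CDF(z) = 0.5 * (1 + erf(z/sqrt(2)))
erf(-1.3718) = -0.9476
CDF = 0.0262
Percentile rank = 0.0262 * 100 = 2.62

2.62


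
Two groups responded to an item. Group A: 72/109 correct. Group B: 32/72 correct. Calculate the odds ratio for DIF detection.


Odds_A = 72/37 = 1.9459
Odds_B = 32/40 = 0.8
OR = Odds_A / Odds_B = 1.9459 / 0.8
Exactly, OR = (72 * 40) / (37 * 32) = 2880 / 1184
OR = 2.4324

2.4324


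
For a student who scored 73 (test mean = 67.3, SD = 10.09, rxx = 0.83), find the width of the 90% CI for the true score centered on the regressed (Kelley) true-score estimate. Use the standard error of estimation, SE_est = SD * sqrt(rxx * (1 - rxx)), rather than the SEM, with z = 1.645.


True score estimate = 0.83*73 + 0.17*67.3 = 72.031
SE_est = SD * sqrt(rxx * (1 - rxx)) = 10.09 * sqrt(0.83 * 0.17) = 10.09 * sqrt(0.1411) = 3.790135
CI = T_est +/- z * SE_est, so width = 2 * z * SE_est = 2 * 1.645 * 3.790135
Width = 12.4695

12.4695


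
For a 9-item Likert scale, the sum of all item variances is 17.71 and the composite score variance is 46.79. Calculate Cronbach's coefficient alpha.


alpha = (k/(k-1)) * (1 - sum(si^2)/s_total^2)
= (9/8) * (1 - 17.71/46.79)
alpha = 0.6992

0.6992


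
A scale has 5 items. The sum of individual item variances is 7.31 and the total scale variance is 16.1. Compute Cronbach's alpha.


alpha = (k/(k-1)) * (1 - sum(si^2)/s_total^2)
= (5/4) * (1 - 7.31/16.1)
alpha = 0.6825

0.6825


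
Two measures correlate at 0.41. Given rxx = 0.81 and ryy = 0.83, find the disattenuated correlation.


r_corrected = rxy / sqrt(rxx * ryy)
= 0.41 / sqrt(0.81 * 0.83)
= 0.41 / sqrt(0.6723)
= 0.41 / 0.819939
r_corrected = 0.5

0.5


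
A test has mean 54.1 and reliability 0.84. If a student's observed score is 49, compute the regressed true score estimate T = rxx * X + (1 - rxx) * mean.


T_est = rxx * X + (1 - rxx) * mean
T_est = 0.84 * 49 + 0.16 * 54.1
T_est = 41.16 + 8.656
T_est = 49.816

49.816


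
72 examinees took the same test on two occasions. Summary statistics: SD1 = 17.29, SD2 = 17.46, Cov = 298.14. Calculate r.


r = cov(X,Y) / (SD_X * SD_Y)
r = 298.14 / (17.29 * 17.46)
r = 298.14 / 301.8834
r = 0.9876

0.9876


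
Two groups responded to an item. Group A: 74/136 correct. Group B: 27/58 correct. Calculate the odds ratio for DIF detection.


Odds_A = 74/62 = 1.1935
Odds_B = 27/31 = 0.871
OR = Odds_A / Odds_B = 1.1935 / 0.871
Exactly, OR = (74 * 31) / (62 * 27) = 2294 / 1674
OR = 1.3704

1.3704


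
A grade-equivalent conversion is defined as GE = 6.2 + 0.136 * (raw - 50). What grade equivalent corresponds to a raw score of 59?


raw - median = 59 - 50 = 9
slope * diff = 0.136 * 9 = 1.224
GE = 6.2 + 1.224
GE = 7.424

7.424


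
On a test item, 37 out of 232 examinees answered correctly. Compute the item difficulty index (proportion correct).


Item difficulty p = number correct / total examinees
p = 37 / 232
p = 0.1595

0.1595


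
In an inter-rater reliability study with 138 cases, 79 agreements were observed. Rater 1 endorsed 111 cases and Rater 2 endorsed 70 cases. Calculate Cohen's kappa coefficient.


P_o = 79/138 = 0.572464
P_e = (111*70 + 27*68) / 19044 = 0.504411
kappa = (P_o - P_e) / (1 - P_e)
kappa = (0.572464 - 0.504411) / (1 - 0.504411)
kappa = 0.1373

0.1373


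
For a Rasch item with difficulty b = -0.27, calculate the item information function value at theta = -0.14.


P = 1/(1+exp(-(-0.14--0.27))) = 0.5325
I = P*(1-P) = 0.5325 * 0.4675
I = 0.2489

0.2489


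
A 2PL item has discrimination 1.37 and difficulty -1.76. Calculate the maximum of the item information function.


For 2PL, max info at theta = b = -1.76
I_max = a^2 / 4 = 1.37^2 / 4
= 1.8769 / 4
I_max = 0.4692

0.4692


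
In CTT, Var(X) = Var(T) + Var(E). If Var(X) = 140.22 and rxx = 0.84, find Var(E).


var_true = rxx * var_obs = 0.84 * 140.22 = 117.7848
var_error = var_obs - var_true
var_error = 140.22 - 117.7848
var_error = 22.4352

22.4352


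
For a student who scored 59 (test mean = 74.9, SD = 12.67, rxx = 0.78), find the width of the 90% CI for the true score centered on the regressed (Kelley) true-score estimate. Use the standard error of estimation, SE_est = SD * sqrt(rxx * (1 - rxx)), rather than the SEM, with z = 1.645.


True score estimate = 0.78*59 + 0.22*74.9 = 62.498
SE_est = SD * sqrt(rxx * (1 - rxx)) = 12.67 * sqrt(0.78 * 0.22) = 12.67 * sqrt(0.1716) = 5.248501
CI = T_est +/- z * SE_est, so width = 2 * z * SE_est = 2 * 1.645 * 5.248501
Width = 17.2676

17.2676


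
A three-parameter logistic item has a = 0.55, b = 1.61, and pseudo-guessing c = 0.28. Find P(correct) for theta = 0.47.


logit = 0.55*(0.47 - 1.61) = -0.627
P* = 1/(1 + exp(--0.627)) = 0.3482
P = 0.28 + (1 - 0.28) * 0.3482
P = 0.5307

0.5307


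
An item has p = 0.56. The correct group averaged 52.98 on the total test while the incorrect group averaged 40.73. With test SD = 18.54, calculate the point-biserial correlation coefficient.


q = 1 - p = 0.44
rpb = ((M1 - M0) / SD) * sqrt(p * q)
rpb = ((52.98 - 40.73) / 18.54) * sqrt(0.56 * 0.44)
rpb = 0.328

0.328


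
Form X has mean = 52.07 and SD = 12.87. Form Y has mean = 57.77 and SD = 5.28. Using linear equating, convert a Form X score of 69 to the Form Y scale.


slope = SD_Y / SD_X = 5.28 / 12.87 ~ 0.4103
intercept = mean_Y - slope * mean_X = 57.77 - (5.28 / 12.87) * 52.07 ~ 36.4079
Y = slope * X + intercept. To avoid rounding drift from the rounded slope/intercept, evaluate the equivalent form Y = mean_Y + SD_Y * (X - mean_X) / SD_X at full precision:
Y = 57.77 + 5.28 * (69 - 52.07) / 12.87
Y = 57.77 + 5.28 * 16.93 / 12.87
Y = 57.77 + 89.3904 / 12.87
Y = 57.77 + 6.9456
Y = 64.7156

64.7156


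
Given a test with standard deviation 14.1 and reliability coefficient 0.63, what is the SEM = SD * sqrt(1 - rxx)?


SEM = SD * sqrt(1 - rxx)
SEM = 14.1 * sqrt(1 - 0.63)
SEM = 14.1 * sqrt(0.37) = 14.1 * 0.608276
SEM = 8.5767

8.5767


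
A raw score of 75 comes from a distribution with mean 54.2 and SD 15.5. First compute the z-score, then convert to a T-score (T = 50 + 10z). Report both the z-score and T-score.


z = (X - mean) / SD = (75 - 54.2) / 15.5
z = 20.8 / 15.5
z = 1.3419
T-score = T = 50 + 10z
Carry z at full precision (z = 20.8 / 15.5) into the conversion:
T-score = 50 + 10 * (20.8 / 15.5) = 50 + 208 / 15.5
T-score = 50 + 13.4194
T-score = 63.4194

63.4194


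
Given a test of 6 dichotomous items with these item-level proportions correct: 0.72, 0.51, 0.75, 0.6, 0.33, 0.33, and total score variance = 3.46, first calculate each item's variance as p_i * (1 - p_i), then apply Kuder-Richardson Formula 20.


For each item, compute p_i * q_i:
  Item 1: 0.72 * 0.28 = 0.2016
  Item 2: 0.51 * 0.49 = 0.2499
  Item 3: 0.75 * 0.25 = 0.1875
  Item 4: 0.6 * 0.4 = 0.24
  Item 5: 0.33 * 0.67 = 0.2211
  Item 6: 0.33 * 0.67 = 0.2211
Sum(p_i * q_i) = 0.2016 + 0.2499 + 0.1875 + 0.24 + 0.2211 + 0.2211 = 1.3212
KR-20 = (k/(k-1)) * (1 - Sum(p_i*q_i) / Var_total)
= (6/5) * (1 - 1.3212/3.46)
= 1.2 * 0.6182
KR-20 = 0.7418

0.7418


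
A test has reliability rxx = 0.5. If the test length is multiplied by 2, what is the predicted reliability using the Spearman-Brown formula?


r_new = (n * rxx) / (1 + (n-1) * rxx)
r_new = (2 * 0.5) / (1 + 1 * 0.5)
r_new = 1.0 / 1.5
r_new = 0.6667

0.6667


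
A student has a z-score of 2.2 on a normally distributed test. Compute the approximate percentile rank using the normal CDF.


CDF(z) = 0.5 * (1 + erf(z/sqrt(2)))
erf(1.5556) = 0.9722
CDF = 0.9861
Percentile rank = 0.9861 * 100 = 98.61

98.61


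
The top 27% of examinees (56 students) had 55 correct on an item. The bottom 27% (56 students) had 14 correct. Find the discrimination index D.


p_upper = 55/56 = 0.9821
p_lower = 14/56 = 0.25
D = 0.9821 - 0.25 = 0.7321

0.7321


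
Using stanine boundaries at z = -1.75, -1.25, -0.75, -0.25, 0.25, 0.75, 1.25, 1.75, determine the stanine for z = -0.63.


Stanine boundaries: [-1.75, -1.25, -0.75, -0.25, 0.25, 0.75, 1.25, 1.75]
z = -0.63
Check each boundary:
  z >= -1.75 -> could be stanine 2
  z >= -1.25 -> could be stanine 3
  z >= -0.75 -> could be stanine 4
  z < -0.25
  z < 0.25
  z < 0.75
  z < 1.25
  z < 1.75
Highest qualifying boundary gives stanine = 4

4


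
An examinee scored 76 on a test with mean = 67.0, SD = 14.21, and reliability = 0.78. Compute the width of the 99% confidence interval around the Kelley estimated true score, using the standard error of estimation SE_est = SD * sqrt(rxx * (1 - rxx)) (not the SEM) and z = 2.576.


True score estimate = 0.78*76 + 0.22*67.0 = 74.02
SE_est = SD * sqrt(rxx * (1 - rxx)) = 14.21 * sqrt(0.78 * 0.22) = 14.21 * sqrt(0.1716) = 5.88644
CI = T_est +/- z * SE_est, so width = 2 * z * SE_est = 2 * 2.576 * 5.88644
Width = 30.3269

30.3269


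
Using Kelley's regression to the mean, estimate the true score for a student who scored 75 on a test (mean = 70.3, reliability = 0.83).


T_est = rxx * X + (1 - rxx) * mean
T_est = 0.83 * 75 + 0.17 * 70.3
T_est = 62.25 + 11.951
T_est = 74.201

74.201


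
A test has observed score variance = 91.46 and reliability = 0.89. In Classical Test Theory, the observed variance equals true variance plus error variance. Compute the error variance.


var_true = rxx * var_obs = 0.89 * 91.46 = 81.3994
var_error = var_obs - var_true
var_error = 91.46 - 81.3994
var_error = 10.0606

10.0606


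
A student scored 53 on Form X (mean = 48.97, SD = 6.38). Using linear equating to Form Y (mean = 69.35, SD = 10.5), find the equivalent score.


slope = SD_Y / SD_X = 10.5 / 6.38 ~ 1.6458
intercept = mean_Y - slope * mean_X = 69.35 - (10.5 / 6.38) * 48.97 ~ -11.2433
Y = slope * X + intercept. To avoid rounding drift from the rounded slope/intercept, evaluate the equivalent form Y = mean_Y + SD_Y * (X - mean_X) / SD_X at full precision:
Y = 69.35 + 10.5 * (53 - 48.97) / 6.38
Y = 69.35 + 10.5 * 4.03 / 6.38
Y = 69.35 + 42.315 / 6.38
Y = 69.35 + 6.6324
Y = 75.9824

75.9824


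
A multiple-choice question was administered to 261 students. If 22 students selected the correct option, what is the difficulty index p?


Item difficulty p = number correct / total examinees
p = 22 / 261
p = 0.0843

0.0843


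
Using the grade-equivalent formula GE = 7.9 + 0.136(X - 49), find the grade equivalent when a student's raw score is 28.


raw - median = 28 - 49 = -21
slope * diff = 0.136 * -21 = -2.856
GE = 7.9 + -2.856
GE = 5.044

5.044


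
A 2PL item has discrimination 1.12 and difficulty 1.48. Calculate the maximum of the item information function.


For 2PL, max info at theta = b = 1.48
I_max = a^2 / 4 = 1.12^2 / 4
= 1.2544 / 4
I_max = 0.3136

0.3136


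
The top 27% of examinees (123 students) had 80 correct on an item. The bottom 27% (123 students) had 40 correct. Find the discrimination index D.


p_upper = 80/123 = 0.6504
p_lower = 40/123 = 0.3252
D = 0.6504 - 0.3252 = 0.3252

0.3252


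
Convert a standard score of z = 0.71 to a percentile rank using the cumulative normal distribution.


CDF(z) = 0.5 * (1 + erf(z/sqrt(2)))
erf(0.502) = 0.5223
CDF = 0.7611
Percentile rank = 0.7611 * 100 = 76.11

76.11


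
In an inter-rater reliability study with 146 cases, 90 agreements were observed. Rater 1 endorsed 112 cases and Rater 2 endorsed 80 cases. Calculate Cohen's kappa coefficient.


P_o = 90/146 = 0.616438
P_e = (112*80 + 34*66) / 21316 = 0.525615
kappa = (P_o - P_e) / (1 - P_e)
kappa = (0.616438 - 0.525615) / (1 - 0.525615)
kappa = 0.1915

0.1915


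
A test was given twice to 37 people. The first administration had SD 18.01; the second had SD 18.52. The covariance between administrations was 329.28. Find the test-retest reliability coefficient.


r = cov(X,Y) / (SD_X * SD_Y)
r = 329.28 / (18.01 * 18.52)
r = 329.28 / 333.5452
r = 0.9872

0.9872


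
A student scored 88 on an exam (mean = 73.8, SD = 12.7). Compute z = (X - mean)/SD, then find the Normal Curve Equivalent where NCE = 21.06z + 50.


z = (X - mean) / SD = (88 - 73.8) / 12.7
z = 14.2 / 12.7
z = 1.1181
NCE = NCE = 21.06z + 50
Carry z at full precision (z = 14.2 / 12.7) into the conversion:
NCE = 21.06 * (14.2 / 12.7) + 50 = 299.052 / 12.7 + 50
NCE = 23.5474 + 50
NCE = 73.5474

73.5474


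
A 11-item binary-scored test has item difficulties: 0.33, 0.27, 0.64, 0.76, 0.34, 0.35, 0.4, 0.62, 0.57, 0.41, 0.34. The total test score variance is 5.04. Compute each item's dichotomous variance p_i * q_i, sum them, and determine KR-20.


For each item, compute p_i * q_i:
  Item 1: 0.33 * 0.67 = 0.2211
  Item 2: 0.27 * 0.73 = 0.1971
  Item 3: 0.64 * 0.36 = 0.2304
  Item 4: 0.76 * 0.24 = 0.1824
  Item 5: 0.34 * 0.66 = 0.2244
  Item 6: 0.35 * 0.65 = 0.2275
  Item 7: 0.4 * 0.6 = 0.24
  Item 8: 0.62 * 0.38 = 0.2356
  Item 9: 0.57 * 0.43 = 0.2451
  Item 10: 0.41 * 0.59 = 0.2419
  Item 11: 0.34 * 0.66 = 0.2244
Sum(p_i * q_i) = 0.2211 + 0.1971 + 0.2304 + 0.1824 + 0.2244 + 0.2275 + 0.24 + 0.2356 + 0.2451 + 0.2419 + 0.2244 = 2.4699
KR-20 = (k/(k-1)) * (1 - Sum(p_i*q_i) / Var_total)
= (11/10) * (1 - 2.4699/5.04)
= 1.1 * 0.5099
KR-20 = 0.5609

0.5609


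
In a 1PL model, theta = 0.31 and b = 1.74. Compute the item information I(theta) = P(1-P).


P = 1/(1+exp(-(0.31-1.74))) = 0.1931
I = P*(1-P) = 0.1931 * 0.8069
I = 0.1558

0.1558


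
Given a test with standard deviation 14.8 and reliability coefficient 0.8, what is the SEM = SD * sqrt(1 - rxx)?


SEM = SD * sqrt(1 - rxx)
SEM = 14.8 * sqrt(1 - 0.8)
SEM = 14.8 * sqrt(0.2) = 14.8 * 0.447214
SEM = 6.6188

6.6188


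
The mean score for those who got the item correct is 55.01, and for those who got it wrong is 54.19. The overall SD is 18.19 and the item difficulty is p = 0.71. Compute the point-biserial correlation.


q = 1 - p = 0.29
rpb = ((M1 - M0) / SD) * sqrt(p * q)
rpb = ((55.01 - 54.19) / 18.19) * sqrt(0.71 * 0.29)
rpb = 0.0205

0.0205


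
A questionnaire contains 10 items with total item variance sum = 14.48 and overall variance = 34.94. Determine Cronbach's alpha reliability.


alpha = (k/(k-1)) * (1 - sum(si^2)/s_total^2)
= (10/9) * (1 - 14.48/34.94)
alpha = 0.6506

0.6506


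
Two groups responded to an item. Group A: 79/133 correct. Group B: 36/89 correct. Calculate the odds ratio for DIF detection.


Odds_A = 79/54 = 1.463
Odds_B = 36/53 = 0.6792
OR = Odds_A / Odds_B = 1.463 / 0.6792
Exactly, OR = (79 * 53) / (54 * 36) = 4187 / 1944
OR = 2.1538

2.1538


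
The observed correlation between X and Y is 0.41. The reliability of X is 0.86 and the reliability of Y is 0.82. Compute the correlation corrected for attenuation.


r_corrected = rxy / sqrt(rxx * ryy)
= 0.41 / sqrt(0.86 * 0.82)
= 0.41 / sqrt(0.7052)
= 0.41 / 0.839762
r_corrected = 0.4882

0.4882


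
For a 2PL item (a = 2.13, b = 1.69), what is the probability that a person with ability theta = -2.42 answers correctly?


a*(theta - b) = 2.13 * (-2.42 - 1.69) = -8.7543
exp(--8.7543) = 6337.8825
P = 1 / (1 + 6337.8825)
P = 0.0002

0.0002


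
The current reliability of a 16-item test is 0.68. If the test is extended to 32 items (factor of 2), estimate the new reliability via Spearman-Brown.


r_new = (n * rxx) / (1 + (n-1) * rxx)
r_new = (2 * 0.68) / (1 + 1 * 0.68)
r_new = 1.36 / 1.68
r_new = 0.8095

0.8095


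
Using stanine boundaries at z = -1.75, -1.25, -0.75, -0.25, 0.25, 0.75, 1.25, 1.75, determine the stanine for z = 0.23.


Stanine boundaries: [-1.75, -1.25, -0.75, -0.25, 0.25, 0.75, 1.25, 1.75]
z = 0.23
Check each boundary:
  z >= -1.75 -> could be stanine 2
  z >= -1.25 -> could be stanine 3
  z >= -0.75 -> could be stanine 4
  z >= -0.25 -> could be stanine 5
  z < 0.25
  z < 0.75
  z < 1.25
  z < 1.75
Highest qualifying boundary gives stanine = 5

5


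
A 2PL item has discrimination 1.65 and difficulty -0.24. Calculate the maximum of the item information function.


For 2PL, max info at theta = b = -0.24
I_max = a^2 / 4 = 1.65^2 / 4
= 2.7225 / 4
I_max = 0.6806

0.6806


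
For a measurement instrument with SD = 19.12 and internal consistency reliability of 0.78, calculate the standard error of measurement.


SEM = SD * sqrt(1 - rxx)
SEM = 19.12 * sqrt(1 - 0.78)
SEM = 19.12 * sqrt(0.22) = 19.12 * 0.469042
SEM = 8.9681

8.9681


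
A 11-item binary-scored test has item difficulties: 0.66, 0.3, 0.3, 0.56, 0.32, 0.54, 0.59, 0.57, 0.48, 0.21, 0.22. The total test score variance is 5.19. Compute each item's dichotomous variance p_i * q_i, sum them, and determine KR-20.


For each item, compute p_i * q_i:
  Item 1: 0.66 * 0.34 = 0.2244
  Item 2: 0.3 * 0.7 = 0.21
  Item 3: 0.3 * 0.7 = 0.21
  Item 4: 0.56 * 0.44 = 0.2464
  Item 5: 0.32 * 0.68 = 0.2176
  Item 6: 0.54 * 0.46 = 0.2484
  Item 7: 0.59 * 0.41 = 0.2419
  Item 8: 0.57 * 0.43 = 0.2451
  Item 9: 0.48 * 0.52 = 0.2496
  Item 10: 0.21 * 0.79 = 0.1659
  Item 11: 0.22 * 0.78 = 0.1716
Sum(p_i * q_i) = 0.2244 + 0.21 + 0.21 + 0.2464 + 0.2176 + 0.2484 + 0.2419 + 0.2451 + 0.2496 + 0.1659 + 0.1716 = 2.4309
KR-20 = (k/(k-1)) * (1 - Sum(p_i*q_i) / Var_total)
= (11/10) * (1 - 2.4309/5.19)
= 1.1 * 0.5316
KR-20 = 0.5848

0.5848


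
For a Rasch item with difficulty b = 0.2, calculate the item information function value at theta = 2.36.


P = 1/(1+exp(-(2.36-0.2))) = 0.8966
I = P*(1-P) = 0.8966 * 0.1034
I = 0.0927

0.0927


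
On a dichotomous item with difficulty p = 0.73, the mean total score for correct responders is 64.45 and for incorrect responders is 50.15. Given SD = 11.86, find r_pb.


q = 1 - p = 0.27
rpb = ((M1 - M0) / SD) * sqrt(p * q)
rpb = ((64.45 - 50.15) / 11.86) * sqrt(0.73 * 0.27)
rpb = 0.5353

0.5353


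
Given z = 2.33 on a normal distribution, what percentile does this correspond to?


CDF(z) = 0.5 * (1 + erf(z/sqrt(2)))
erf(1.6476) = 0.9802
CDF = 0.9901
Percentile rank = 0.9901 * 100 = 99.01

99.01


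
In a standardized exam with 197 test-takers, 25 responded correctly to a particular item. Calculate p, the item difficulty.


Item difficulty p = number correct / total examinees
p = 25 / 197
p = 0.1269

0.1269


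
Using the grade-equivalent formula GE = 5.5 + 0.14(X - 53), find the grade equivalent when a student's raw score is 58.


raw - median = 58 - 53 = 5
slope * diff = 0.14 * 5 = 0.7
GE = 5.5 + 0.7
GE = 6.2

6.2


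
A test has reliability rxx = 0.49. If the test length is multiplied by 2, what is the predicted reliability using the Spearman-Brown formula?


r_new = (n * rxx) / (1 + (n-1) * rxx)
r_new = (2 * 0.49) / (1 + 1 * 0.49)
r_new = 0.98 / 1.49
r_new = 0.6577

0.6577


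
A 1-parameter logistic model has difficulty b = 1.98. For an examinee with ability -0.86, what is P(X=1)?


theta - b = -0.86 - 1.98 = -2.84
exp(-(theta - b)) = exp(2.84) = 17.1158
P = 1 / (1 + 17.1158)
P = 0.0552

0.0552


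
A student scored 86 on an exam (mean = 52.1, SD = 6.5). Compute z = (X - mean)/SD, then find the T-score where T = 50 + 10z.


z = (X - mean) / SD = (86 - 52.1) / 6.5
z = 33.9 / 6.5
z = 5.2154
T-score = T = 50 + 10z
Carry z at full precision (z = 33.9 / 6.5) into the conversion:
T-score = 50 + 10 * (33.9 / 6.5) = 50 + 339 / 6.5
T-score = 50 + 52.1538
T-score = 102.1538

102.1538


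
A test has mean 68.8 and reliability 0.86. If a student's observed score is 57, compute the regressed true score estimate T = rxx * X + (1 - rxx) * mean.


T_est = rxx * X + (1 - rxx) * mean
T_est = 0.86 * 57 + 0.14 * 68.8
T_est = 49.02 + 9.632
T_est = 58.652

58.652


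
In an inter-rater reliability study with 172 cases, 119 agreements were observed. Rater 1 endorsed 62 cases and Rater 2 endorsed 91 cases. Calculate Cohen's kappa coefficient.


P_o = 119/172 = 0.69186
P_e = (62*91 + 110*81) / 29584 = 0.491888
kappa = (P_o - P_e) / (1 - P_e)
kappa = (0.69186 - 0.491888) / (1 - 0.491888)
kappa = 0.3936

0.3936


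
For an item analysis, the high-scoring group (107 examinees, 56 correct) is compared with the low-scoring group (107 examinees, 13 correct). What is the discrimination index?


p_upper = 56/107 = 0.5234
p_lower = 13/107 = 0.1215
D = 0.5234 - 0.1215 = 0.4019

0.4019


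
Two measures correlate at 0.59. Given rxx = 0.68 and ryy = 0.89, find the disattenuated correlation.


r_corrected = rxy / sqrt(rxx * ryy)
= 0.59 / sqrt(0.68 * 0.89)
= 0.59 / sqrt(0.6052)
= 0.59 / 0.777946
r_corrected = 0.7584

0.7584


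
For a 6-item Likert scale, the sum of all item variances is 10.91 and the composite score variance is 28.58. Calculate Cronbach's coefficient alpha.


alpha = (k/(k-1)) * (1 - sum(si^2)/s_total^2)
= (6/5) * (1 - 10.91/28.58)
alpha = 0.7419

0.7419


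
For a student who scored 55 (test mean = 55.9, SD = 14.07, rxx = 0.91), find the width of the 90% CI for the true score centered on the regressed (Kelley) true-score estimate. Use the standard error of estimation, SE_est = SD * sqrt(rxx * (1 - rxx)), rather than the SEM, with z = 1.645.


True score estimate = 0.91*55 + 0.09*55.9 = 55.081
SE_est = SD * sqrt(rxx * (1 - rxx)) = 14.07 * sqrt(0.91 * 0.09) = 14.07 * sqrt(0.0819) = 4.026577
CI = T_est +/- z * SE_est, so width = 2 * z * SE_est = 2 * 1.645 * 4.026577
Width = 13.2474

13.2474


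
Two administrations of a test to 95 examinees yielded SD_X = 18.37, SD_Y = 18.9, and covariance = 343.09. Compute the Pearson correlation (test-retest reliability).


r = cov(X,Y) / (SD_X * SD_Y)
r = 343.09 / (18.37 * 18.9)
r = 343.09 / 347.193
r = 0.9882

0.9882


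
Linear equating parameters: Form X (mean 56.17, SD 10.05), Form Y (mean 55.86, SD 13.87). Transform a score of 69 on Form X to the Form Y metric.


slope = SD_Y / SD_X = 13.87 / 10.05 ~ 1.3801
intercept = mean_Y - slope * mean_X = 55.86 - (13.87 / 10.05) * 56.17 ~ -21.6602
Y = slope * X + intercept. To avoid rounding drift from the rounded slope/intercept, evaluate the equivalent form Y = mean_Y + SD_Y * (X - mean_X) / SD_X at full precision:
Y = 55.86 + 13.87 * (69 - 56.17) / 10.05
Y = 55.86 + 13.87 * 12.83 / 10.05
Y = 55.86 + 177.9521 / 10.05
Y = 55.86 + 17.7067
Y = 73.5667

73.5667


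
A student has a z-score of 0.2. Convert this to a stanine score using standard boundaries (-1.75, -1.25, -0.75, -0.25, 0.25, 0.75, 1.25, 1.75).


Stanine boundaries: [-1.75, -1.25, -0.75, -0.25, 0.25, 0.75, 1.25, 1.75]
z = 0.2
Check each boundary:
  z >= -1.75 -> could be stanine 2
  z >= -1.25 -> could be stanine 3
  z >= -0.75 -> could be stanine 4
  z >= -0.25 -> could be stanine 5
  z < 0.25
  z < 0.75
  z < 1.25
  z < 1.75
Highest qualifying boundary gives stanine = 5

5


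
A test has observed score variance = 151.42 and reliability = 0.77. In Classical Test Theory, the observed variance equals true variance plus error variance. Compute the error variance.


var_true = rxx * var_obs = 0.77 * 151.42 = 116.5934
var_error = var_obs - var_true
var_error = 151.42 - 116.5934
var_error = 34.8266

34.8266


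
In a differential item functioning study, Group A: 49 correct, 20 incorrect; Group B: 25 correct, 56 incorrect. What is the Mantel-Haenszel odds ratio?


Odds_A = 49/20 = 2.45
Odds_B = 25/56 = 0.4464
OR = Odds_A / Odds_B = 2.45 / 0.4464
Exactly, OR = (49 * 56) / (20 * 25) = 2744 / 500
OR = 5.488

5.488


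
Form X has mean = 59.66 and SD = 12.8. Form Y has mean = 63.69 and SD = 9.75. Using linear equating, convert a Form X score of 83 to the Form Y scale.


slope = SD_Y / SD_X = 9.75 / 12.8 ~ 0.7617
intercept = mean_Y - slope * mean_X = 63.69 - (9.75 / 12.8) * 59.66 ~ 18.2459
Y = slope * X + intercept. To avoid rounding drift from the rounded slope/intercept, evaluate the equivalent form Y = mean_Y + SD_Y * (X - mean_X) / SD_X at full precision:
Y = 63.69 + 9.75 * (83 - 59.66) / 12.8
Y = 63.69 + 9.75 * 23.34 / 12.8
Y = 63.69 + 227.565 / 12.8
Y = 63.69 + 17.7785
Y = 81.4685

81.4685


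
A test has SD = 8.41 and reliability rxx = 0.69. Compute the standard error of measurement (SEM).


SEM = SD * sqrt(1 - rxx)
SEM = 8.41 * sqrt(1 - 0.69)
SEM = 8.41 * sqrt(0.31) = 8.41 * 0.556776
SEM = 4.6825

4.6825


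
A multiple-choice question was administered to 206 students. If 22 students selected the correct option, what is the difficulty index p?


Item difficulty p = number correct / total examinees
p = 22 / 206
p = 0.1068

0.1068


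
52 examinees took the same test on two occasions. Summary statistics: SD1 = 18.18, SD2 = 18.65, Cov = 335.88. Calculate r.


r = cov(X,Y) / (SD_X * SD_Y)
r = 335.88 / (18.18 * 18.65)
r = 335.88 / 339.057
r = 0.9906

0.9906


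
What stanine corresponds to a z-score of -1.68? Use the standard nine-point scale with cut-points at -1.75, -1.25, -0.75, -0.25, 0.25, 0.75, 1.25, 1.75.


Stanine boundaries: [-1.75, -1.25, -0.75, -0.25, 0.25, 0.75, 1.25, 1.75]
z = -1.68
Check each boundary:
  z >= -1.75 -> could be stanine 2
  z < -1.25
  z < -0.75
  z < -0.25
  z < 0.25
  z < 0.75
  z < 1.25
  z < 1.75
Highest qualifying boundary gives stanine = 2

2


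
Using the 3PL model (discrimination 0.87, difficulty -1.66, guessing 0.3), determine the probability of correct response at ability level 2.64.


logit = 0.87*(2.64 - -1.66) = 3.741
P* = 1/(1 + exp(-3.741)) = 0.9768
P = 0.3 + (1 - 0.3) * 0.9768
P = 0.9838

0.9838


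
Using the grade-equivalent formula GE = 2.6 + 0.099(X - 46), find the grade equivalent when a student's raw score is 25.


raw - median = 25 - 46 = -21
slope * diff = 0.099 * -21 = -2.079
GE = 2.6 + -2.079
GE = 0.521

0.521


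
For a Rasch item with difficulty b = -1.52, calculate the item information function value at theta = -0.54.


P = 1/(1+exp(-(-0.54--1.52))) = 0.7271
I = P*(1-P) = 0.7271 * 0.2729
I = 0.1984

0.1984


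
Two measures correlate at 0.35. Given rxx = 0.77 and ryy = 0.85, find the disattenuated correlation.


r_corrected = rxy / sqrt(rxx * ryy)
= 0.35 / sqrt(0.77 * 0.85)
= 0.35 / sqrt(0.6545)
= 0.35 / 0.809012
r_corrected = 0.4326

0.4326


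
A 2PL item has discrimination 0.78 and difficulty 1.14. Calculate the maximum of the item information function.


For 2PL, max info at theta = b = 1.14
I_max = a^2 / 4 = 0.78^2 / 4
= 0.6084 / 4
I_max = 0.1521

0.1521


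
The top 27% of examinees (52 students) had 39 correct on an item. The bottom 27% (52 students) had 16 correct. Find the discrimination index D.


p_upper = 39/52 = 0.75
p_lower = 16/52 = 0.3077
D = 0.75 - 0.3077 = 0.4423

0.4423


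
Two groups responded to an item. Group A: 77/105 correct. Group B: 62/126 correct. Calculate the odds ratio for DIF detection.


Odds_A = 77/28 = 2.75
Odds_B = 62/64 = 0.9688
OR = Odds_A / Odds_B = 2.75 / 0.9688
Exactly, OR = (77 * 64) / (28 * 62) = 4928 / 1736
OR = 2.8387

2.8387


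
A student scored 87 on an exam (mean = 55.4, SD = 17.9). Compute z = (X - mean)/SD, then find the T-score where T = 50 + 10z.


z = (X - mean) / SD = (87 - 55.4) / 17.9
z = 31.6 / 17.9
z = 1.7654
T-score = T = 50 + 10z
Carry z at full precision (z = 31.6 / 17.9) into the conversion:
T-score = 50 + 10 * (31.6 / 17.9) = 50 + 316 / 17.9
T-score = 50 + 17.6536
T-score = 67.6536

67.6536


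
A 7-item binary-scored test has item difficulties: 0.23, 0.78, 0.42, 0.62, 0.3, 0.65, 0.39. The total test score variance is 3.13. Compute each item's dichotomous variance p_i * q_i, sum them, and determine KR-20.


For each item, compute p_i * q_i:
  Item 1: 0.23 * 0.77 = 0.1771
  Item 2: 0.78 * 0.22 = 0.1716
  Item 3: 0.42 * 0.58 = 0.2436
  Item 4: 0.62 * 0.38 = 0.2356
  Item 5: 0.3 * 0.7 = 0.21
  Item 6: 0.65 * 0.35 = 0.2275
  Item 7: 0.39 * 0.61 = 0.2379
Sum(p_i * q_i) = 0.1771 + 0.1716 + 0.2436 + 0.2356 + 0.21 + 0.2275 + 0.2379 = 1.5033
KR-20 = (k/(k-1)) * (1 - Sum(p_i*q_i) / Var_total)
= (7/6) * (1 - 1.5033/3.13)
= 1.1667 * 0.5197
KR-20 = 0.6063

0.6063
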